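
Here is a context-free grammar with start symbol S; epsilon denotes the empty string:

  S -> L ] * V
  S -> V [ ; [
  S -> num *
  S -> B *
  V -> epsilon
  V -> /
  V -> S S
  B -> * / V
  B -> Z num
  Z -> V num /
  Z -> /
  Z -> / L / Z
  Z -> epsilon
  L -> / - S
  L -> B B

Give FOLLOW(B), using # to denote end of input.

{ *, /, [, ], num }

In S -> B *: add FIRST(*) = { * }.
In L -> B B: add FIRST(B) = { *, /, [, num }.
In L -> B B: B is at the end, add FOLLOW(L) = { /, ] }.
Union: FOLLOW(B) = { *, /, [, ], num }.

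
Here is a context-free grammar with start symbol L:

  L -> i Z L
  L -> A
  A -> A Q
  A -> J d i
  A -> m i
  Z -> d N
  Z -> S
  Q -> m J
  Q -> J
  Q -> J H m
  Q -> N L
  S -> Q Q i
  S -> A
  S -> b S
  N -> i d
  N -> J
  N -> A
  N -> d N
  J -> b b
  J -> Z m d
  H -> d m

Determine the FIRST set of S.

{ b, d, i, m }

From S -> Q Q i: add FIRST(Q) = { b, d, i, m }.
From S -> A: add FIRST(A) = { b, d, i, m }.
S -> b S contributes {b}.
Union: FIRST(S) = { b, d, i, m }.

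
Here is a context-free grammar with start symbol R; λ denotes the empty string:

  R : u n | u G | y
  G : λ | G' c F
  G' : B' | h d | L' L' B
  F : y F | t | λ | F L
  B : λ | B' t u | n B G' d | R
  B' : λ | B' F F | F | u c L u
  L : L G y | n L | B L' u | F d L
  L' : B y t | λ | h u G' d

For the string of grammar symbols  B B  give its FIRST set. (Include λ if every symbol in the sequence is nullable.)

Add FIRST(B)\{λ} = { d, h, n, t, u, y }; B is nullable, continue.
Add FIRST(B)\{λ} = { d, h, n, t, u, y }; B is nullable, continue.
Every symbol is nullable, so include λ.

{ d, h, n, t, u, y, λ }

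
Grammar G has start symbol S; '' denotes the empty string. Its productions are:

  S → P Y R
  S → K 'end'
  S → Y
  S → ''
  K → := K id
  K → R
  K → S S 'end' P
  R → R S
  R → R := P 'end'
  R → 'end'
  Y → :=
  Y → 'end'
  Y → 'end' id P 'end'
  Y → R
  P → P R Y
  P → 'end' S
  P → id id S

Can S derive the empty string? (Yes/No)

S has an ''-production, so S ⇒ ''.

Yes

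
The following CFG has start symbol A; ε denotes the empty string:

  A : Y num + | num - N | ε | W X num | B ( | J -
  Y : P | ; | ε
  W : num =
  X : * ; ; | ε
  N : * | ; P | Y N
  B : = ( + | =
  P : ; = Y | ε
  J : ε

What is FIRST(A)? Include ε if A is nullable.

From A : Y num +: Y nullable, take FIRST(Y) ∪ {num} = { ;, num }.
A : num - N contributes {num}.
A : ε contributes ε.
From A : W X num: add FIRST(W) = { num }.
From A : B (: add FIRST(B) = { = }.
From A : J -: J nullable, take FIRST(J) ∪ {-} = { - }.
Union: FIRST(A) = { -, ;, =, num, ε }.

{ -, ;, =, num, ε }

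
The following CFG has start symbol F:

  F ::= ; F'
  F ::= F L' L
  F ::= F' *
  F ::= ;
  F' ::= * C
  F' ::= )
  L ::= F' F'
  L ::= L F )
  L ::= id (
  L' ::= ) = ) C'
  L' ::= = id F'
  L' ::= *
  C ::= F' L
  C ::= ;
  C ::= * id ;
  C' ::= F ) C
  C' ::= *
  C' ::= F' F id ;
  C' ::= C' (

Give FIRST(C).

From C ::= F' L: add FIRST(F') = { ), * }.
C ::= ; contributes {;}.
C ::= * id ; contributes {*}.
Union: FIRST(C) = { ), *, ; }.

{ ), *, ; }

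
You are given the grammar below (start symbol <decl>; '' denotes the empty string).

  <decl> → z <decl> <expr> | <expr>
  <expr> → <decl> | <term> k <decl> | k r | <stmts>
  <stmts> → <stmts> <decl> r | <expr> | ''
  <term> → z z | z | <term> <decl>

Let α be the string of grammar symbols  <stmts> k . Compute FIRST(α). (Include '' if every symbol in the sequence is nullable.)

Add FIRST(<stmts>)\{''} = { k, r, z }; <stmts> is nullable, continue.
k is a terminal; add {k} and stop.

{ k, r, z }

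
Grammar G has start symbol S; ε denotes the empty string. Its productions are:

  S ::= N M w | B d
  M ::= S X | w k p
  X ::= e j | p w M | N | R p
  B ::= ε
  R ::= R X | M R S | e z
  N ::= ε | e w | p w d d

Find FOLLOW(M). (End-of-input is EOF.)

{ d, e, p, w }

In S ::= N M w: add FIRST(w) = { w }.
In X ::= p w M: M is at the end, add FOLLOW(X) = { d, e, p, w }.
In R ::= M R S: add FIRST(R S) = { d, e, p, w }.
Union: FOLLOW(M) = { d, e, p, w }.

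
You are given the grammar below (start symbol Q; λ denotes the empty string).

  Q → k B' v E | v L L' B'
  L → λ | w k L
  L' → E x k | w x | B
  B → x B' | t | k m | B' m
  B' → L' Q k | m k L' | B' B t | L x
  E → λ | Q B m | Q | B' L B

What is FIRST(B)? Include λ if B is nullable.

{ k, m, t, v, w, x }

B → x B' contributes {x}.
B → t contributes {t}.
B → k m contributes {k}.
From B → B' m: add FIRST(B') = { k, m, t, v, w, x }.
Union: FIRST(B) = { k, m, t, v, w, x }.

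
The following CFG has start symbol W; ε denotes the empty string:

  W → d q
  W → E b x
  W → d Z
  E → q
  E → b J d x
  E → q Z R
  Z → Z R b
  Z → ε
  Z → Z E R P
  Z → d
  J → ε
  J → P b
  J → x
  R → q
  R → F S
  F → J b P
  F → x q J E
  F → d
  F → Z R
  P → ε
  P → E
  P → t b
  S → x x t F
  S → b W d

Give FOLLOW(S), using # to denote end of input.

{ #, b, d, q, t, x }

In R → F S: S is at the end, add FOLLOW(R) = { #, b, d, q, t, x }.
Union: FOLLOW(S) = { #, b, d, q, t, x }.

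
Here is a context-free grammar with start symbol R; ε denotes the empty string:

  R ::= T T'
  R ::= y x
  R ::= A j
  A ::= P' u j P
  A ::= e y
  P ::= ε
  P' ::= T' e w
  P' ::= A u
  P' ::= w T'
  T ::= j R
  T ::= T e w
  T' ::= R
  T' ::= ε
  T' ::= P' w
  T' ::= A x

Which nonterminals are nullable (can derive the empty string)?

{ P, T' }

Directly nullable (have an ε-production): P, T'.
No other nonterminal has a production whose RHS symbols are all nullable.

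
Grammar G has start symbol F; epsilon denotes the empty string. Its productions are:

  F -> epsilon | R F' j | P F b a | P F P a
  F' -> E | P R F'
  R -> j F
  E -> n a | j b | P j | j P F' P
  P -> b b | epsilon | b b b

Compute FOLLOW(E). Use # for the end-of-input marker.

{ b, j }

In F' -> E: E is at the end, add FOLLOW(F') = { b, j }.
Union: FOLLOW(E) = { b, j }.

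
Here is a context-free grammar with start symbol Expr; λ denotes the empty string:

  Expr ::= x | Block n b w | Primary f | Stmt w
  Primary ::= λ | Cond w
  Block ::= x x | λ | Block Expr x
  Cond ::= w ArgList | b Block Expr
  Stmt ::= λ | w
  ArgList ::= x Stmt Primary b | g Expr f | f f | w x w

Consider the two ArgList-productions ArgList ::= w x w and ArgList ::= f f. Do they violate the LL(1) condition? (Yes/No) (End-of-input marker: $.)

No

FIRST(w x w) = { w } and FIRST(f f) = { f }.
The FIRST sets are disjoint and neither alternative is nullable — no conflict.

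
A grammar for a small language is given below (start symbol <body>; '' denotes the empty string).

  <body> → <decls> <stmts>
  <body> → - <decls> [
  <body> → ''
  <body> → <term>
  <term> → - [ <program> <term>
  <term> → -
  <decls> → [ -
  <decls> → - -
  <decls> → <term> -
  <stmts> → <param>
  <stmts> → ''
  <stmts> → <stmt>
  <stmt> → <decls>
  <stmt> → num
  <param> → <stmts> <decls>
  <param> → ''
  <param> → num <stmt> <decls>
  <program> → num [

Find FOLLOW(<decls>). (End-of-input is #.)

{ #, -, [, num }

In <body> → <decls> <stmts>: add FIRST(<stmts>)\{''} = { -, [, num }.
  Since <stmts> is nullable, also add FOLLOW(<body>) = { # }.
In <body> → - <decls> [: add FIRST([) = { [ }.
In <stmt> → <decls>: <decls> is at the end, add FOLLOW(<stmt>) = { #, -, [ }.
In <param> → <stmts> <decls>: <decls> is at the end, add FOLLOW(<param>) = { #, -, [ }.
In <param> → num <stmt> <decls>: <decls> is at the end, add FOLLOW(<param>) = { #, -, [ }.
Union: FOLLOW(<decls>) = { #, -, [, num }.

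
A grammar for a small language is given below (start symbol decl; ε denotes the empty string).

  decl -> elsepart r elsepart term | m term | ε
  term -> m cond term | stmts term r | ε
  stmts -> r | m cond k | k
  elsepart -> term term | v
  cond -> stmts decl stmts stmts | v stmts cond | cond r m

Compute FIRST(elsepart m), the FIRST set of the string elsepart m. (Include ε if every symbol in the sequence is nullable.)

Add FIRST(elsepart)\{ε} = { k, m, r, v }; elsepart is nullable, continue.
m is a terminal; add {m} and stop.

{ k, m, r, v }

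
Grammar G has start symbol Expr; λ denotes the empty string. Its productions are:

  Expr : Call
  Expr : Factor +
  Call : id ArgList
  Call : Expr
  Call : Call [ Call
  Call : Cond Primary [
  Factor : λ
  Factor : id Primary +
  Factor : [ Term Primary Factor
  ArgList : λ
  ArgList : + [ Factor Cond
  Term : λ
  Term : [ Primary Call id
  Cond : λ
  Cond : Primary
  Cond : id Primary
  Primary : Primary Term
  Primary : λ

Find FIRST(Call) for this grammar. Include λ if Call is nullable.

{ +, [, id }

Call : id ArgList contributes {id}.
From Call : Expr: add FIRST(Expr) = { +, [, id }.
From Call : Call [ Call: add FIRST(Call) = { +, [, id }.
From Call : Cond Primary [: Cond, Primary nullable, take FIRST(Cond) ∪ FIRST(Primary) ∪ {[} = { [, id }.
Union: FIRST(Call) = { +, [, id }.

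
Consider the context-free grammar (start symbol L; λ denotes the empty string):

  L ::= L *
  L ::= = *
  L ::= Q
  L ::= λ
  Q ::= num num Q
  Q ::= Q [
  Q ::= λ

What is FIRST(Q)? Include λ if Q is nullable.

Q ::= num num Q contributes {num}.
From Q ::= Q [: Q nullable, take FIRST(Q) ∪ {[} = { [, num }.
Q ::= λ contributes λ.
Union: FIRST(Q) = { [, num, λ }.

{ [, num, λ }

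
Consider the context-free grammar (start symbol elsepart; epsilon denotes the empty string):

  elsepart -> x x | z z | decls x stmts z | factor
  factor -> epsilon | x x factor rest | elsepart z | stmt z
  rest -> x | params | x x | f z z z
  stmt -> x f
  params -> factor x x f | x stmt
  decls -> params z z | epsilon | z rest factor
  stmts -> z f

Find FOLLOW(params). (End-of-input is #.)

In rest -> params: params is at the end, add FOLLOW(rest) = { #, f, x, z }.
In decls -> params z z: add FIRST(z z) = { z }.
Union: FOLLOW(params) = { #, f, x, z }.

{ #, f, x, z }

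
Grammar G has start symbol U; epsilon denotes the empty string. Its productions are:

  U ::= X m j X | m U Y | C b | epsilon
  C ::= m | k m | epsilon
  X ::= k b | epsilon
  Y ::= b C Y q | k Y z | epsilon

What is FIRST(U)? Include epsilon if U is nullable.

From U ::= X m j X: X nullable, take FIRST(X) ∪ {m} = { k, m }.
U ::= m U Y contributes {m}.
From U ::= C b: C nullable, take FIRST(C) ∪ {b} = { b, k, m }.
U ::= epsilon contributes epsilon.
Union: FIRST(U) = { b, k, m, epsilon }.

{ b, k, m, epsilon }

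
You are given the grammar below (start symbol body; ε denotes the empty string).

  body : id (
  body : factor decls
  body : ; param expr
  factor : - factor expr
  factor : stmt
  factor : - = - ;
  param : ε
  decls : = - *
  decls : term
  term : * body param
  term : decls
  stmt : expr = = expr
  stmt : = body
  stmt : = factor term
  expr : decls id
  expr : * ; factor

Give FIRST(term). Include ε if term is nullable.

term : * body param contributes {*}.
From term : decls: add FIRST(decls) = { *, = }.
Union: FIRST(term) = { *, = }.

{ *, = }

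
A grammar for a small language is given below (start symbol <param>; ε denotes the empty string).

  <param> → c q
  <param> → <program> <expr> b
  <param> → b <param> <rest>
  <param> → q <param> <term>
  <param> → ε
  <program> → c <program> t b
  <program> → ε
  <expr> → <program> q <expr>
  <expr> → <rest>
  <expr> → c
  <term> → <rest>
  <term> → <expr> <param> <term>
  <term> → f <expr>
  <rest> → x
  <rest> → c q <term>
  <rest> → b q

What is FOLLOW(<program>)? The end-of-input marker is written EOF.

{ b, c, q, t, x }

In <param> → <program> <expr> b: add FIRST(<expr> b) = { b, c, q, x }.
In <program> → c <program> t b: add FIRST(t b) = { t }.
In <expr> → <program> q <expr>: add FIRST(q <expr>) = { q }.
Union: FOLLOW(<program>) = { b, c, q, t, x }.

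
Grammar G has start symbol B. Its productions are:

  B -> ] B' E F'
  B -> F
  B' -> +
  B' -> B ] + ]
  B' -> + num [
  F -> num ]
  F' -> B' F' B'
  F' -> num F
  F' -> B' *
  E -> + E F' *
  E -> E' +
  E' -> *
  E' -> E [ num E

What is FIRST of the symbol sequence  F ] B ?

Add FIRST(F) = { num }; F is not nullable, stop.

{ num }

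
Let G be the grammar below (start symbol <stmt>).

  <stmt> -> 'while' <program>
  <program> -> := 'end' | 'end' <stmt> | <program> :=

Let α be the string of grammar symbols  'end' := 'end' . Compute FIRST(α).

'end' is a terminal; add {'end'} and stop.

{ 'end' }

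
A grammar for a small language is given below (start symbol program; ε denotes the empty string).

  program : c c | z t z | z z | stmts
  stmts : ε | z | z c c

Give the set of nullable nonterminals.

Directly nullable (have an ε-production): stmts.
program : stmts with every symbol nullable, so program is nullable.

{ program, stmts }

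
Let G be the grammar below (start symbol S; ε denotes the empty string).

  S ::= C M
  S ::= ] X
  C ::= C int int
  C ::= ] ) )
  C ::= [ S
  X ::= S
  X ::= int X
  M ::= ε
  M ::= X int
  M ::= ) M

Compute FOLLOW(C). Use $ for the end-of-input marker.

{ $, ), [, ], int }

In S ::= C M: add FIRST(M)\{ε} = { ), [, ], int }.
  Since M is nullable, also add FOLLOW(S) = { $, ), [, ], int }.
In C ::= C int int: add FIRST(int int) = { int }.
Union: FOLLOW(C) = { $, ), [, ], int }.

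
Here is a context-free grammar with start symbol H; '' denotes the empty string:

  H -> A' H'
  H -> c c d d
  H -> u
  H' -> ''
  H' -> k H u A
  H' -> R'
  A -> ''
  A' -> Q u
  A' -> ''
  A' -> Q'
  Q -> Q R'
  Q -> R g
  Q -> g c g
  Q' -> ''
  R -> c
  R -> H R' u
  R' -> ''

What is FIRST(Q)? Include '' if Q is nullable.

From Q -> Q R': add FIRST(Q) = { c, g, k, u }.
From Q -> R g: add FIRST(R) = { c, g, k, u }.
Q -> g c g contributes {g}.
Union: FIRST(Q) = { c, g, k, u }.

{ c, g, k, u }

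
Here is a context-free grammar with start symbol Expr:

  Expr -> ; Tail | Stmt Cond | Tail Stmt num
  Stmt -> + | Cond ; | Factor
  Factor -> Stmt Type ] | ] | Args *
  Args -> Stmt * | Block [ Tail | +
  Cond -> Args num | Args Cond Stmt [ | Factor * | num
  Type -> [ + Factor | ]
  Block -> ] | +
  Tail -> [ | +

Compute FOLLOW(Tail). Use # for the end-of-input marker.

In Expr -> ; Tail: Tail is at the end, add FOLLOW(Expr) = { # }.
In Expr -> Tail Stmt num: add FIRST(Stmt num) = { +, ], num }.
In Args -> Block [ Tail: Tail is at the end, add FOLLOW(Args) = { *, +, ], num }.
Union: FOLLOW(Tail) = { #, *, +, ], num }.

{ #, *, +, ], num }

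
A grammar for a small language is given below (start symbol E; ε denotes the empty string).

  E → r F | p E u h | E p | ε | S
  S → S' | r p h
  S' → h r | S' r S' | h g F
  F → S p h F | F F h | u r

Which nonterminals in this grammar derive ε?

Directly nullable (have an ε-production): E.
No other nonterminal has a production whose RHS symbols are all nullable.

{ E }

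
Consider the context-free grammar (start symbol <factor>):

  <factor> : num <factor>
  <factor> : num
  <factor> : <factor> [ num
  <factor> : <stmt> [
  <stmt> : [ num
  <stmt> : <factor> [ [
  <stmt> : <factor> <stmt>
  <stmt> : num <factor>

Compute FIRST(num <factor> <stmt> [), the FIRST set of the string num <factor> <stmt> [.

{ num }

num is a terminal; add {num} and stop.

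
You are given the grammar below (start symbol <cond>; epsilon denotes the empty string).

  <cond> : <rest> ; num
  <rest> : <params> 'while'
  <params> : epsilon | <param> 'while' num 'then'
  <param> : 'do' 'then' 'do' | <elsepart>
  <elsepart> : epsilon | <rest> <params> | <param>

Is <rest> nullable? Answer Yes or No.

No

Nullable nonterminals: <elsepart>, <param>, <params>.
No production of <rest> has an RHS whose symbols are all nullable, so <rest> is not nullable.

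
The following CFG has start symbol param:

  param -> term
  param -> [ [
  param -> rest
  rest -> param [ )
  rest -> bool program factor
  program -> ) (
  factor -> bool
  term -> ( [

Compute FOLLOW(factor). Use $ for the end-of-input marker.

{ $, [ }

In rest -> bool program factor: factor is at the end, add FOLLOW(rest) = { $, [ }.
Union: FOLLOW(factor) = { $, [ }.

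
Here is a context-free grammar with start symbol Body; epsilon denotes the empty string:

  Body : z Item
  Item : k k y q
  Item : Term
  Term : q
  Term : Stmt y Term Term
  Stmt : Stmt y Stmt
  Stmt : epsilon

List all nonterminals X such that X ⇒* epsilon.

{ Stmt }

Directly nullable (have an epsilon-production): Stmt.
No other nonterminal has a production whose RHS symbols are all nullable.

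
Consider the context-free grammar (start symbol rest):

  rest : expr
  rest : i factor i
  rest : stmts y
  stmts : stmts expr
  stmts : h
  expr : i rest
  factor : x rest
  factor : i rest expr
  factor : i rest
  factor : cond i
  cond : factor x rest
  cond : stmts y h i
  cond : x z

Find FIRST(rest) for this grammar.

From rest : expr: add FIRST(expr) = { i }.
rest : i factor i contributes {i}.
From rest : stmts y: add FIRST(stmts) = { h }.
Union: FIRST(rest) = { h, i }.

{ h, i }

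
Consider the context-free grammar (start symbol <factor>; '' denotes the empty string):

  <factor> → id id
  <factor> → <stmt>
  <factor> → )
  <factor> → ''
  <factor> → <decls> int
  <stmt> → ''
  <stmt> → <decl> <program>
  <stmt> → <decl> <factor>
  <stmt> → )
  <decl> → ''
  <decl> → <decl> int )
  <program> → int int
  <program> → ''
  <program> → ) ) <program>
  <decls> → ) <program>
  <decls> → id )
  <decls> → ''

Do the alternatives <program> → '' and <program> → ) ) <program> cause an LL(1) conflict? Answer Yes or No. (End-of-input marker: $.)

No

FIRST('') = { '' } and FIRST() ) <program>) = { ) }.
The first is nullable but FOLLOW(<program>) = { $, int } is disjoint from FIRST of the second.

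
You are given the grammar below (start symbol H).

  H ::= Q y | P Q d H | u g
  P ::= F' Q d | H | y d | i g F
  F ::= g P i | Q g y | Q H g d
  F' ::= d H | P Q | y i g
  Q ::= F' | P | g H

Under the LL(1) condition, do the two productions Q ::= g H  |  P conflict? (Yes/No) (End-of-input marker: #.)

FIRST(g H) = { g } and FIRST(P) = { d, g, i, u, y }.
Both contain g, so the two alternatives are not disjoint — LL(1) conflict.

Yes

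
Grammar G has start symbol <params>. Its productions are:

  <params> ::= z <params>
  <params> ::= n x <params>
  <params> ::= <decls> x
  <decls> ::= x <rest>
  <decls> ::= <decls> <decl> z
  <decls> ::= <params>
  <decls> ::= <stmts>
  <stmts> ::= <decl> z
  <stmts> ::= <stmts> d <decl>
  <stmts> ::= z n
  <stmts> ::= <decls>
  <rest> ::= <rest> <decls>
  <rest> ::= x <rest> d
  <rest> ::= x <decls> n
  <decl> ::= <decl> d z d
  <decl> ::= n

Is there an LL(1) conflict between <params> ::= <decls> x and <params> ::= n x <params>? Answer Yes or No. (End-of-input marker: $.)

FIRST(<decls> x) = { n, x, z } and FIRST(n x <params>) = { n }.
Both contain n, so the two alternatives are not disjoint — LL(1) conflict.

Yes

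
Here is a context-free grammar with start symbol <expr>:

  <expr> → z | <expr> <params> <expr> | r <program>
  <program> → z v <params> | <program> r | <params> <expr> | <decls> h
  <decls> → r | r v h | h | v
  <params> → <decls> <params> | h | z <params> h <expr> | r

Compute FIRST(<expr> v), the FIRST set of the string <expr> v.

Add FIRST(<expr>) = { r, z }; <expr> is not nullable, stop.

{ r, z }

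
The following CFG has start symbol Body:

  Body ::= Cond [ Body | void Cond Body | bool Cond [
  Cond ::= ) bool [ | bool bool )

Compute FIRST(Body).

{ ), bool, void }

From Body ::= Cond [ Body: add FIRST(Cond) = { ), bool }.
Body ::= void Cond Body contributes {void}.
Body ::= bool Cond [ contributes {bool}.
Union: FIRST(Body) = { ), bool, void }.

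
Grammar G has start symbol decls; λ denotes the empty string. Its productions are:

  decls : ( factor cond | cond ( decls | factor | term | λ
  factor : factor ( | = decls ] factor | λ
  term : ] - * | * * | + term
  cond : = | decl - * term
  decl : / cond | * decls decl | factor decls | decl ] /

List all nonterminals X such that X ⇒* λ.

Directly nullable (have an λ-production): decls, factor.
decl : factor decls with every symbol nullable, so decl is nullable.
No other nonterminal has a production whose RHS symbols are all nullable.

{ decl, decls, factor }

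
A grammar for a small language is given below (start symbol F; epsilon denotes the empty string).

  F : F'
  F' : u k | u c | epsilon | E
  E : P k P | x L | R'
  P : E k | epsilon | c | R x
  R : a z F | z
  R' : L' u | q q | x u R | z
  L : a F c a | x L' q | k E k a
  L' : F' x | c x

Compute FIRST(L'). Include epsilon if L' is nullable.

{ a, c, k, q, u, x, z }

From L' : F' x: F' nullable, take FIRST(F') ∪ {x} = { a, c, k, q, u, x, z }.
L' : c x contributes {c}.
Union: FIRST(L') = { a, c, k, q, u, x, z }.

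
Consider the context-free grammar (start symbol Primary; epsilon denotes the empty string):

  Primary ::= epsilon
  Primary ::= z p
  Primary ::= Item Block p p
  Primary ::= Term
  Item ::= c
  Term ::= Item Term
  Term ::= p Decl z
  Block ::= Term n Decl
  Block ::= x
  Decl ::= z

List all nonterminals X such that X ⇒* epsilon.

{ Primary }

Directly nullable (have an epsilon-production): Primary.
No other nonterminal has a production whose RHS symbols are all nullable.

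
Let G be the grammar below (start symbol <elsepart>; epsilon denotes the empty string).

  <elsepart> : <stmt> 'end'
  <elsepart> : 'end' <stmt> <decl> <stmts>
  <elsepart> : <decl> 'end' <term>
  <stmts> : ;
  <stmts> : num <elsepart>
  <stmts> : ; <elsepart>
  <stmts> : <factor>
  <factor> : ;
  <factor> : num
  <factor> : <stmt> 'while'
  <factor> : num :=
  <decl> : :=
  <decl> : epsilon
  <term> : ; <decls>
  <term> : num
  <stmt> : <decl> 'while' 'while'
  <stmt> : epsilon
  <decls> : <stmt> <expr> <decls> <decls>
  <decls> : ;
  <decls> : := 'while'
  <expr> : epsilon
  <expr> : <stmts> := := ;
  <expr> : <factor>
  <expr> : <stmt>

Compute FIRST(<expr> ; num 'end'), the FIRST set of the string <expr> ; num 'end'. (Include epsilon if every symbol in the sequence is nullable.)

{ 'while', :=, ;, num }

Add FIRST(<expr>)\{epsilon} = { 'while', :=, ;, num }; <expr> is nullable, continue.
; is a terminal; add {;} and stop.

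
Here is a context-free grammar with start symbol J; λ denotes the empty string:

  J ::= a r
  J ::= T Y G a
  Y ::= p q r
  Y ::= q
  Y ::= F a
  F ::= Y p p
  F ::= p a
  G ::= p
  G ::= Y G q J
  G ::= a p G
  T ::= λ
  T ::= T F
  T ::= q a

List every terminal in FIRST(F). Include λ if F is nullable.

{ p, q }

From F ::= Y p p: add FIRST(Y) = { p, q }.
F ::= p a contributes {p}.
Union: FIRST(F) = { p, q }.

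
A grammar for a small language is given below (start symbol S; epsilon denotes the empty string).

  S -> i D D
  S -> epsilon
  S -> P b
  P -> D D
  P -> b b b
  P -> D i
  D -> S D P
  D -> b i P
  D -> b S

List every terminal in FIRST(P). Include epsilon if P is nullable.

{ b, i }

From P -> D D: add FIRST(D) = { b, i }.
P -> b b b contributes {b}.
From P -> D i: add FIRST(D) = { b, i }.
Union: FIRST(P) = { b, i }.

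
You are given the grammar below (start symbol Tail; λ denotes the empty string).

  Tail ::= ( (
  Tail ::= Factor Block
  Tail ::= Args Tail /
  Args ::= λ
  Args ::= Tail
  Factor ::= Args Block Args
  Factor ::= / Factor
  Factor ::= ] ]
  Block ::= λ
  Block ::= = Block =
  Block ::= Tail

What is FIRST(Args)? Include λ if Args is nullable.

{ (, /, =, ], λ }

Args ::= λ contributes λ.
From Args ::= Tail: add FIRST(Tail) = { (, /, =, ], λ } (including λ since Tail is nullable).
Union: FIRST(Args) = { (, /, =, ], λ }.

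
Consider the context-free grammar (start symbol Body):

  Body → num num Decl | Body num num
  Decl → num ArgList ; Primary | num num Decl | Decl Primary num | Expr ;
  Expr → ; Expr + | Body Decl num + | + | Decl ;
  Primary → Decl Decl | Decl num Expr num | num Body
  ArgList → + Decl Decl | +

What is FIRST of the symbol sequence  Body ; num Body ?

Add FIRST(Body) = { num }; Body is not nullable, stop.

{ num }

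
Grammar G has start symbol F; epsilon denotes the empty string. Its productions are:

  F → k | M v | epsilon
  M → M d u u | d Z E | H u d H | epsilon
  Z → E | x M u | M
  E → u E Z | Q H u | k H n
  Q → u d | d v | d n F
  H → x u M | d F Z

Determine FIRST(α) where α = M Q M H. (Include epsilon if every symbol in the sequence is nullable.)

Add FIRST(M)\{epsilon} = { d, x }; M is nullable, continue.
Add FIRST(Q) = { d, u }; Q is not nullable, stop.

{ d, u, x }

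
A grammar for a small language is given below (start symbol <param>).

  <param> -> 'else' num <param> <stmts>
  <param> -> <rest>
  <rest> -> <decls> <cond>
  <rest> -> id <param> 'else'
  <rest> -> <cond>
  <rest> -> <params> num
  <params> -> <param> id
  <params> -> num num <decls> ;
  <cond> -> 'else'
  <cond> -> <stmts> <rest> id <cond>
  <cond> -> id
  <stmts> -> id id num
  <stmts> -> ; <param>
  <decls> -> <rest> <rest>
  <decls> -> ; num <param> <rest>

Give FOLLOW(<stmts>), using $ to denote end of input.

In <param> -> 'else' num <param> <stmts>: <stmts> is at the end, add FOLLOW(<param>) = { $, 'else', ;, id, num }.
In <cond> -> <stmts> <rest> id <cond>: add FIRST(<rest> id <cond>) = { 'else', ;, id, num }.
Union: FOLLOW(<stmts>) = { $, 'else', ;, id, num }.

{ $, 'else', ;, id, num }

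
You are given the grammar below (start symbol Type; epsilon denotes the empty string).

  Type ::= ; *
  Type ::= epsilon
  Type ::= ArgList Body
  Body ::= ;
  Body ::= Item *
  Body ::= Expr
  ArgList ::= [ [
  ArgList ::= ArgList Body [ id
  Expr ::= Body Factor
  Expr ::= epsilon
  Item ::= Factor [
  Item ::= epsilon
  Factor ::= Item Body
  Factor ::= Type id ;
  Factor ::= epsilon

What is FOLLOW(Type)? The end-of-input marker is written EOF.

{ EOF, id }

Type is the start symbol, so EOF ∈ FOLLOW(Type).
In Factor ::= Type id ;: add FIRST(id ;) = { id }.
Union: FOLLOW(Type) = { EOF, id }.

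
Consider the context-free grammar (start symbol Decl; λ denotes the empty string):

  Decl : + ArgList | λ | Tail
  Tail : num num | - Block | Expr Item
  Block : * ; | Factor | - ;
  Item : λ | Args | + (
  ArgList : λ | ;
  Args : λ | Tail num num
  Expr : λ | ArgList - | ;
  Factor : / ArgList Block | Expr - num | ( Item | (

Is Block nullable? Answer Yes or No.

No

Nullable nonterminals: ArgList, Args, Decl, Expr, Item, Tail.
No production of Block has an RHS whose symbols are all nullable, so Block is not nullable.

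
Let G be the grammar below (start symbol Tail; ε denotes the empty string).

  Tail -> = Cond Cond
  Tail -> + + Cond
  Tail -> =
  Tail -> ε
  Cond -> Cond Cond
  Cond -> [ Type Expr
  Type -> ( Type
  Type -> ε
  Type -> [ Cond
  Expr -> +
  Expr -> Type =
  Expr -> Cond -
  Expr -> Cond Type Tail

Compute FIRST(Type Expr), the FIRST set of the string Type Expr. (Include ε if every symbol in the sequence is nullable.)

{ (, +, =, [ }

Add FIRST(Type)\{ε} = { (, [ }; Type is nullable, continue.
Add FIRST(Expr) = { (, +, =, [ }; Expr is not nullable, stop.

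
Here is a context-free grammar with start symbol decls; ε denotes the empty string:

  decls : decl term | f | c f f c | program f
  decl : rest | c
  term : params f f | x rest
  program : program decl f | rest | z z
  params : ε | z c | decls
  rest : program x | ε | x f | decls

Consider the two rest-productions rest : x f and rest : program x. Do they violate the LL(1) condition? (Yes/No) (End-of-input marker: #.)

FIRST(x f) = { x } and FIRST(program x) = { c, f, x, z }.
Both contain x, so the two alternatives are not disjoint — LL(1) conflict.

Yes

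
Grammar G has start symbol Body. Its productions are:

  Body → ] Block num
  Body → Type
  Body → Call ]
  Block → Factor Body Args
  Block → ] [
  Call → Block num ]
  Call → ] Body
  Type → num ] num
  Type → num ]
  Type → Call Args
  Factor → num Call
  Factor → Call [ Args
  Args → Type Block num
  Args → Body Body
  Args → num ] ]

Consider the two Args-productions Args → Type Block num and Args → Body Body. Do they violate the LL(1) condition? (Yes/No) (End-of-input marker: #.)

Yes

FIRST(Type Block num) = { ], num } and FIRST(Body Body) = { ], num }.
Both contain ], so the two alternatives are not disjoint — LL(1) conflict.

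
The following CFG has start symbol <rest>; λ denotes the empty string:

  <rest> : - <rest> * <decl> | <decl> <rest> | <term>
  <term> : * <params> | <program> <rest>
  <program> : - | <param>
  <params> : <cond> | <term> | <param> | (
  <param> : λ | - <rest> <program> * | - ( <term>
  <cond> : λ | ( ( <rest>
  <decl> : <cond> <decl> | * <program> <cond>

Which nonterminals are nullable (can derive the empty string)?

{ <cond>, <param>, <params>, <program> }

Directly nullable (have an λ-production): <param>, <cond>.
<params> : <cond> with every symbol nullable, so <params> is nullable.
<program> : <param> with every symbol nullable, so <program> is nullable.
No other nonterminal has a production whose RHS symbols are all nullable.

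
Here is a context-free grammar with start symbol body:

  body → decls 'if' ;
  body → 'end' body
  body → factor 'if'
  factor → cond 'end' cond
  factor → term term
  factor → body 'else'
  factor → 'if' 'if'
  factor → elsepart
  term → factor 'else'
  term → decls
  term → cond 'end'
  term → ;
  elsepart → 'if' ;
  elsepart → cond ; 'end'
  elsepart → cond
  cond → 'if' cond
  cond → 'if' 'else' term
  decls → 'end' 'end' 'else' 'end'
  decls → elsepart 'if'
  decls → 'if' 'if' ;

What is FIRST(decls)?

decls → 'end' 'end' 'else' 'end' contributes {'end'}.
From decls → elsepart 'if': add FIRST(elsepart) = { 'if' }.
decls → 'if' 'if' ; contributes {'if'}.
Union: FIRST(decls) = { 'end', 'if' }.

{ 'end', 'if' }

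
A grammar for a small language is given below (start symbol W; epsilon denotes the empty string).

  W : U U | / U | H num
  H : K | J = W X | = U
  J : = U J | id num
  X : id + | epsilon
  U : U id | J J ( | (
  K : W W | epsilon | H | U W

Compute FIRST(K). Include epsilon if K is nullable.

{ (, /, =, id, num, epsilon }

From K : W W: add FIRST(W) = { (, /, =, id, num }.
K : epsilon contributes epsilon.
From K : H: add FIRST(H) = { (, /, =, id, num, epsilon } (including epsilon since H is nullable).
From K : U W: add FIRST(U) = { (, =, id }.
Union: FIRST(K) = { (, /, =, id, num, epsilon }.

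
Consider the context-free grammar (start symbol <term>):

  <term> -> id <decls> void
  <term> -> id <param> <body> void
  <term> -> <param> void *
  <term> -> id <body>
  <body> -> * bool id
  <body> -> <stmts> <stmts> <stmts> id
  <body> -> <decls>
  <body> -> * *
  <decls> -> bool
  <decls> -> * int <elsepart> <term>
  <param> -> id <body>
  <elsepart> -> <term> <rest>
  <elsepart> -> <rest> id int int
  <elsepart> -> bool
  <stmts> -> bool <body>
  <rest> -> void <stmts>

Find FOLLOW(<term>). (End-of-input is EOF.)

{ EOF, *, bool, id, void }

<term> is the start symbol, so EOF ∈ FOLLOW(<term>).
In <decls> -> * int <elsepart> <term>: <term> is at the end, add FOLLOW(<decls>) = { EOF, *, bool, id, void }.
In <elsepart> -> <term> <rest>: add FIRST(<rest>) = { void }.
Union: FOLLOW(<term>) = { EOF, *, bool, id, void }.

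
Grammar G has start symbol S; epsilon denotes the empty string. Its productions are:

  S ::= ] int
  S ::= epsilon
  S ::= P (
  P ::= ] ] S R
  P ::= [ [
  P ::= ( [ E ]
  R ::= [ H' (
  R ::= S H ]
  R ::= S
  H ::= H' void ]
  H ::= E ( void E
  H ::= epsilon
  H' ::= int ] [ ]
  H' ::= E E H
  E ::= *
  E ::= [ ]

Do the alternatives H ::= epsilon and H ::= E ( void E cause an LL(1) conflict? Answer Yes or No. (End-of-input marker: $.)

FIRST(epsilon) = { epsilon } and FIRST(E ( void E) = { *, [ }.
The first is nullable but FOLLOW(H) = { (, ], void } is disjoint from FIRST of the second.

No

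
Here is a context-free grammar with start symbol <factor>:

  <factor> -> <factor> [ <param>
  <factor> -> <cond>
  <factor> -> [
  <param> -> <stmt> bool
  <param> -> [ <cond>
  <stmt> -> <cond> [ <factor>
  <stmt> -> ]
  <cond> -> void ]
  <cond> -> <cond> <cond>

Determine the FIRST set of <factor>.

{ [, void }

From <factor> -> <factor> [ <param>: add FIRST(<factor>) = { [, void }.
From <factor> -> <cond>: add FIRST(<cond>) = { void }.
<factor> -> [ contributes {[}.
Union: FIRST(<factor>) = { [, void }.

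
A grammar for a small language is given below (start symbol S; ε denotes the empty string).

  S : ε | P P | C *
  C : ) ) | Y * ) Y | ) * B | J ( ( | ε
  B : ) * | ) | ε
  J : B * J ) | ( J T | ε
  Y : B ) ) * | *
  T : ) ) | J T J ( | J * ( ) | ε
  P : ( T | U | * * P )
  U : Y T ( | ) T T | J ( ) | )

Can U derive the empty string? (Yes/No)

No

Nullable nonterminals: B, C, J, S, T.
No production of U has an RHS whose symbols are all nullable, so U is not nullable.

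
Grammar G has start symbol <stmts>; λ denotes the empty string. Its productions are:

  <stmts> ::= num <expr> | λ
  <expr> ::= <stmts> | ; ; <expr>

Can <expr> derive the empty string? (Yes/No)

Yes

<expr> ::= <stmts> and each of <stmts> is nullable, so <expr> ⇒* λ.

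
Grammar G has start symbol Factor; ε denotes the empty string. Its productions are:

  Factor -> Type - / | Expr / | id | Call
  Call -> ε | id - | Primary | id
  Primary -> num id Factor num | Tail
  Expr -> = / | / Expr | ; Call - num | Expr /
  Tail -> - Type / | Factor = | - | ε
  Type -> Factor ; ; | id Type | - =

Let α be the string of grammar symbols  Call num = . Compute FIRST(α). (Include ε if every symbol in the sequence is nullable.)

{ -, /, ;, =, id, num }

Add FIRST(Call)\{ε} = { -, /, ;, =, id, num }; Call is nullable, continue.
num is a terminal; add {num} and stop.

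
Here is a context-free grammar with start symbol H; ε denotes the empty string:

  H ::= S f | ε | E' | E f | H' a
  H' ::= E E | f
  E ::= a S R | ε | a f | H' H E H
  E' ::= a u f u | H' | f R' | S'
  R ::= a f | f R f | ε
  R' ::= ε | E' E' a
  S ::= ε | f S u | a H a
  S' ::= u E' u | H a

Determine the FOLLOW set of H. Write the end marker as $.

H is the start symbol, so $ ∈ FOLLOW(H).
In E ::= H' H E H: add FIRST(E H)\{ε} = { a, f, u }.
  Since E H is nullable, also add FOLLOW(E) = { $, a, f, u }.
In E ::= H' H E H: H is at the end, add FOLLOW(E) = { $, a, f, u }.
In S ::= a H a: add FIRST(a) = { a }.
In S' ::= H a: add FIRST(a) = { a }.
Union: FOLLOW(H) = { $, a, f, u }.

{ $, a, f, u }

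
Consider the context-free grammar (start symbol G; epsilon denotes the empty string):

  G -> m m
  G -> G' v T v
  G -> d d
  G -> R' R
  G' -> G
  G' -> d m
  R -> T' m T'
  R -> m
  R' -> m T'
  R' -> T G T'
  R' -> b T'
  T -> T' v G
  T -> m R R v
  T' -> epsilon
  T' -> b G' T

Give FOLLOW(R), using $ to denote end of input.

In G -> R' R: R is at the end, add FOLLOW(G) = { $, b, d, m, v }.
In T -> m R R v: add FIRST(R v) = { b, m }.
In T -> m R R v: add FIRST(v) = { v }.
Union: FOLLOW(R) = { $, b, d, m, v }.

{ $, b, d, m, v }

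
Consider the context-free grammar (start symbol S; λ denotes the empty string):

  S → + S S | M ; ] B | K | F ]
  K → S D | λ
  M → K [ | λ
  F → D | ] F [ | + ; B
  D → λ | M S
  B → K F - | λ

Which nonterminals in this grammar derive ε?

Directly nullable (have an λ-production): K, M, D, B.
S → K with every symbol nullable, so S is nullable.
F → D with every symbol nullable, so F is nullable.

{ B, D, F, K, M, S }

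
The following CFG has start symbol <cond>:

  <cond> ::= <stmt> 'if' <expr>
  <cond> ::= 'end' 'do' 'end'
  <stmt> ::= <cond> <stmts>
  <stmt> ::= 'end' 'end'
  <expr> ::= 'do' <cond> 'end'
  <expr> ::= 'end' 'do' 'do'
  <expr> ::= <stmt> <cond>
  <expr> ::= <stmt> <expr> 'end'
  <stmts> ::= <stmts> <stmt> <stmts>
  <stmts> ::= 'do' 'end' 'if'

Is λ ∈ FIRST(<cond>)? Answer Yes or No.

No

No nonterminal in this grammar is nullable.
No production of <cond> has an RHS whose symbols are all nullable, so <cond> is not nullable.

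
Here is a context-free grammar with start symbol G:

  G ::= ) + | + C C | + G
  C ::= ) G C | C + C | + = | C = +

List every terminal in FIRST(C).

C ::= ) G C contributes {)}.
From C ::= C + C: add FIRST(C) = { ), + }.
C ::= + = contributes {+}.
From C ::= C = +: add FIRST(C) = { ), + }.
Union: FIRST(C) = { ), + }.

{ ), + }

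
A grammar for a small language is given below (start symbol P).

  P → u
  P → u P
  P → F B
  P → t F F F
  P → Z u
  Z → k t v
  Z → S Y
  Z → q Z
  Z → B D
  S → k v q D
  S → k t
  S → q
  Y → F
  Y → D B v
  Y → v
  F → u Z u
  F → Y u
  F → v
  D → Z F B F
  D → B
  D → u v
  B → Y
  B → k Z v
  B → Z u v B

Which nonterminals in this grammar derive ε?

{ } (none)

No nonterminal has an empty production or an RHS whose symbols are all nullable.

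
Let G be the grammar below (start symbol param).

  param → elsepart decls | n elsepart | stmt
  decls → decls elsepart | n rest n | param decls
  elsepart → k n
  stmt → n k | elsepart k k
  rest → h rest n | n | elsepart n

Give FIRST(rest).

{ h, k, n }

rest → h rest n contributes {h}.
rest → n contributes {n}.
From rest → elsepart n: add FIRST(elsepart) = { k }.
Union: FIRST(rest) = { h, k, n }.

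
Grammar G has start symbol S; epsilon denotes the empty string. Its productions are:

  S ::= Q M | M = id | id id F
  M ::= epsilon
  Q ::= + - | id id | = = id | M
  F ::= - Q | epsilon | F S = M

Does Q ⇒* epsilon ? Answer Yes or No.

Q ::= M and each of M is nullable, so Q ⇒* epsilon.

Yes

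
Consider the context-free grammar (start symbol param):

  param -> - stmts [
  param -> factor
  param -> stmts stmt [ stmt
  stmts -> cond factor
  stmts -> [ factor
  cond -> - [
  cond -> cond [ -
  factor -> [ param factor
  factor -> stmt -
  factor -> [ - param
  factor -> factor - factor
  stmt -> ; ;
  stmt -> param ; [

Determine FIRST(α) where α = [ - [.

{ [ }

[ is a terminal; add {[} and stop.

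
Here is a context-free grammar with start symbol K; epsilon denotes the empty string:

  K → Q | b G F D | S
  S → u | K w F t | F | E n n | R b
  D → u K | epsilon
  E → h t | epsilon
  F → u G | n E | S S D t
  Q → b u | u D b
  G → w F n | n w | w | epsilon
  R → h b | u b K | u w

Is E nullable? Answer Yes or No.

E has an epsilon-production, so E ⇒ epsilon.

Yes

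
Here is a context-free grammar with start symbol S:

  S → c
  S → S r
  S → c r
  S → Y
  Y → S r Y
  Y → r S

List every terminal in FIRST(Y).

{ c, r }

From Y → S r Y: add FIRST(S) = { c, r }.
Y → r S contributes {r}.
Union: FIRST(Y) = { c, r }.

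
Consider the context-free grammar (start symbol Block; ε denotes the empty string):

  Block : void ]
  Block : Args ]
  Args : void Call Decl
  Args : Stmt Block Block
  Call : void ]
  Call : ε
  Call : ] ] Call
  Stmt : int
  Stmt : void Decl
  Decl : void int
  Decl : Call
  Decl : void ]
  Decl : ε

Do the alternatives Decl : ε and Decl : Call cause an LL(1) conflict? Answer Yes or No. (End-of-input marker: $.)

FIRST(ε) = { ε } and FIRST(Call) = { ], void, ε }.
Both alternatives are nullable, violating the LL(1) condition.

Yes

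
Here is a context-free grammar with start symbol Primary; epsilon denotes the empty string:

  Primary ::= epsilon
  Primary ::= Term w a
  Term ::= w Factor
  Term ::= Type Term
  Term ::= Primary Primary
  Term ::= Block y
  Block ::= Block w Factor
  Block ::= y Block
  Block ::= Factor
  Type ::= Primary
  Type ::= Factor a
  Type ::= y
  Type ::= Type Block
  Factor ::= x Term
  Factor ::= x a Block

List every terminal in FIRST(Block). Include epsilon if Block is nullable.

From Block ::= Block w Factor: add FIRST(Block) = { x, y }.
Block ::= y Block contributes {y}.
From Block ::= Factor: add FIRST(Factor) = { x }.
Union: FIRST(Block) = { x, y }.

{ x, y }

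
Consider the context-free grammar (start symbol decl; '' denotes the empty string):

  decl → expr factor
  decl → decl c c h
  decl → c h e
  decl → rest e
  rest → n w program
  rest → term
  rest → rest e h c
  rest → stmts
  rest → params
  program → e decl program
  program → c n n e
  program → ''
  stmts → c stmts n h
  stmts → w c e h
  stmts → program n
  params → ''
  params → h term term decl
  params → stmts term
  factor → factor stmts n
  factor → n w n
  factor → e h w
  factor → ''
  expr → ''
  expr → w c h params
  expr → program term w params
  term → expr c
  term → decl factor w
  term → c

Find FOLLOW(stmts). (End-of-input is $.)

In rest → stmts: stmts is at the end, add FOLLOW(rest) = { e }.
In stmts → c stmts n h: add FIRST(n h) = { n }.
In params → stmts term: add FIRST(term) = { c, e, h, n, w }.
In factor → factor stmts n: add FIRST(n) = { n }.
Union: FOLLOW(stmts) = { c, e, h, n, w }.

{ c, e, h, n, w }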